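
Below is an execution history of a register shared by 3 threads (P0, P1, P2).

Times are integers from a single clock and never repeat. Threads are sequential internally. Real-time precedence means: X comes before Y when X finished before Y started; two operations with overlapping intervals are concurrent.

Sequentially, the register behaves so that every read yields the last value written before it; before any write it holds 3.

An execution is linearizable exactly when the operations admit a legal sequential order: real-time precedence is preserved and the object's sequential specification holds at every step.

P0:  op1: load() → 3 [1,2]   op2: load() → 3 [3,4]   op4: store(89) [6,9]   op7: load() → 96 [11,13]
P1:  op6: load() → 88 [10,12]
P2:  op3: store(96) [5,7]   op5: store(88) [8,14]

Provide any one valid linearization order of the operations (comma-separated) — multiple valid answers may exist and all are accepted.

op1, op2, op4, op3, op7, op5, op6

after step 1 (op1 load() → 3): value 3
after step 2 (op2 load() → 3): value 3
after step 3 (op4 store(89)): value 89
after step 4 (op3 store(96)): value 96
after step 5 (op7 load() → 96): value 96
after step 6 (op5 store(88)): value 88
after step 7 (op6 load() → 88): value 88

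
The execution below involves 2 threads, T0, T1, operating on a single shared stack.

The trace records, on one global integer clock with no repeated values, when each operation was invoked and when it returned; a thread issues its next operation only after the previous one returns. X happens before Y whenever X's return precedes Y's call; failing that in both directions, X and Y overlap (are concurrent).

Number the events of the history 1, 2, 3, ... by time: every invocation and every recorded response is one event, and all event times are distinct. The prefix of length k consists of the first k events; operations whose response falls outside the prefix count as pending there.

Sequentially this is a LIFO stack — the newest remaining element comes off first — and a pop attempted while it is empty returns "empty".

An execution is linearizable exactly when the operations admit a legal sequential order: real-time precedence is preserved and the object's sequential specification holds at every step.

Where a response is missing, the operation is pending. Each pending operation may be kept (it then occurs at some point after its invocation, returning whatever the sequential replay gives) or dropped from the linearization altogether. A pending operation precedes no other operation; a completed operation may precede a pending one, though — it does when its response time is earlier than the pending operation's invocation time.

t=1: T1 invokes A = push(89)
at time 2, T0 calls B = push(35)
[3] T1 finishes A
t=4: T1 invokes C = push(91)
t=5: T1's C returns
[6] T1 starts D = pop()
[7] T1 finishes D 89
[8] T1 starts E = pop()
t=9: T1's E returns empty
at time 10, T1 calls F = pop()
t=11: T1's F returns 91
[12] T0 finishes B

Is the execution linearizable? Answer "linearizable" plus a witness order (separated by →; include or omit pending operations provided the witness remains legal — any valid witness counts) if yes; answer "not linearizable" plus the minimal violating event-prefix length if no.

not linearizable — minimal violating prefix: 7 events

events 1..6 are fine; event 7 — the response of D at time 7 — makes the prefix non-linearizable
the sole real-time-consistent order of 3 completed operations fails the stack replay
no completion choice of the 1 pending operation (B) rescues it — every subset was tried
for example A, C, D (pending dropped) fails at step 3: D pop() → 89 is not legal there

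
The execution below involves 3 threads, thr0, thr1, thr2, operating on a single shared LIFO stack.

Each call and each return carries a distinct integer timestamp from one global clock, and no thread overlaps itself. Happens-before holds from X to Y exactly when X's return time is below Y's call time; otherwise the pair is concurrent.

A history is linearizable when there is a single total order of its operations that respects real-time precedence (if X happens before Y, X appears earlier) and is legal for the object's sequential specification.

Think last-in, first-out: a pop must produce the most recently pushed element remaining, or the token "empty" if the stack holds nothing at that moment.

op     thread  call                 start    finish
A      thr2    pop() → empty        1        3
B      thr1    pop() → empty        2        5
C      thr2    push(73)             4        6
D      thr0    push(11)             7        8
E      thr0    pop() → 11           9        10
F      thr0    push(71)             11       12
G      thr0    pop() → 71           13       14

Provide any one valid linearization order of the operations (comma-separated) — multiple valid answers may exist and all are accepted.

A, B, C, D, E, F, G

after step 1 (A pop() → empty): stack <>
after step 2 (B pop() → empty): stack <>
after step 3 (C push(73)): stack <73>
after step 4 (D push(11)): stack <73,11>
after step 5 (E pop() → 11): stack <73>
after step 6 (F push(71)): stack <73,71>
after step 7 (G pop() → 71): stack <73>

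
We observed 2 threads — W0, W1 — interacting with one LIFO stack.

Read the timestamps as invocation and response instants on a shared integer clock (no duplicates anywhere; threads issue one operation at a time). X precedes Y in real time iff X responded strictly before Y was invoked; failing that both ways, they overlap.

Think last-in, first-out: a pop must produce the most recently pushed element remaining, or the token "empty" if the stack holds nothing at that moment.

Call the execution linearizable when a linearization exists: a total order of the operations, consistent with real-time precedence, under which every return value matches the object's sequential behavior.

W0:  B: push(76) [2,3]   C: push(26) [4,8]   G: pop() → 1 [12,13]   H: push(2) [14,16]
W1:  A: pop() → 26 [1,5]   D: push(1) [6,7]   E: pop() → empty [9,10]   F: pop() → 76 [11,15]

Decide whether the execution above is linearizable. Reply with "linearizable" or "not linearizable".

already the first 10 events (up to E's response at time 10) admit no linearization; the first 9 still do
all 5 real-time-respecting orders fail — 5 completed LIFO stack operations, no legal replay
take A, B, C, D, E: step 1 already fails, because A pop() → 26 cannot occur there
take A, B, D, C, E: step 1 already fails, because A pop() → 26 cannot occur there

not linearizable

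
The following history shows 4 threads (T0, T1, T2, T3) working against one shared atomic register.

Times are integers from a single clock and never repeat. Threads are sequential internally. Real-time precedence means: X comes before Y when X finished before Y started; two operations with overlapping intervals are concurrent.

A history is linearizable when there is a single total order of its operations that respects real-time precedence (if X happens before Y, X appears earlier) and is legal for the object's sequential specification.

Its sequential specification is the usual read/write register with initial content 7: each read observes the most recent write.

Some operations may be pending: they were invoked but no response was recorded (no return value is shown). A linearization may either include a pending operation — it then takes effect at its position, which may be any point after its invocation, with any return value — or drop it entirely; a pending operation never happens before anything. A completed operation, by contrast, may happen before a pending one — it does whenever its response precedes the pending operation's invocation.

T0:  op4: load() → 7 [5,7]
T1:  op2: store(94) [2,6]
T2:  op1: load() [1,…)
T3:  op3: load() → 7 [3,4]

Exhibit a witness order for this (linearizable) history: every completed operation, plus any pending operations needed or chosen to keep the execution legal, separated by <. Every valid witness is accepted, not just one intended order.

step 1: op1 load() (pending, included) — value 7
step 2: op3 load() → 7 — value 7
step 3: op4 load() → 7 — value 7
step 4: op2 store(94) — value 94

op1 < op3 < op4 < op2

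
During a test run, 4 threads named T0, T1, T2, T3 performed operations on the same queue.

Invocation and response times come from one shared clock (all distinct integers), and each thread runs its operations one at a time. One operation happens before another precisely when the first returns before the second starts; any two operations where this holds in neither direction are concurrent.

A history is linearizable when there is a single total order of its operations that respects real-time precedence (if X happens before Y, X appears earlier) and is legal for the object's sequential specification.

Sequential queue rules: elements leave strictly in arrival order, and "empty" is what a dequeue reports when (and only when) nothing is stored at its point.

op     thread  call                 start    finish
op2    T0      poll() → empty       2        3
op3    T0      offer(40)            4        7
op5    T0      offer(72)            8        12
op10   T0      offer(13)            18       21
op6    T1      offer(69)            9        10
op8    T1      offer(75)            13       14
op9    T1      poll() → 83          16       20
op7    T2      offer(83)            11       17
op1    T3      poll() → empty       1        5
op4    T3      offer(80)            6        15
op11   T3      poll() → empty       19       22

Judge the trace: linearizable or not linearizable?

already the first 20 events (up to op9's response at time 20) admit no linearization; the first 19 still do
no legal order exists: 113 real-time-consistent candidates over 9 completed queue operations, all rejected
no escape via the 2 pending operations (op10, op11): every completion choice fails
take op1, op2, op3, op4, op5, op6, op7, op8, op9 (pending dropped): step 9 already fails, because op9 poll() → 83 cannot occur there
take op1, op2, op3, op4, op5, op6, op8, op7, op9 (pending dropped): step 9 already fails, because op9 poll() → 83 cannot occur there

not linearizable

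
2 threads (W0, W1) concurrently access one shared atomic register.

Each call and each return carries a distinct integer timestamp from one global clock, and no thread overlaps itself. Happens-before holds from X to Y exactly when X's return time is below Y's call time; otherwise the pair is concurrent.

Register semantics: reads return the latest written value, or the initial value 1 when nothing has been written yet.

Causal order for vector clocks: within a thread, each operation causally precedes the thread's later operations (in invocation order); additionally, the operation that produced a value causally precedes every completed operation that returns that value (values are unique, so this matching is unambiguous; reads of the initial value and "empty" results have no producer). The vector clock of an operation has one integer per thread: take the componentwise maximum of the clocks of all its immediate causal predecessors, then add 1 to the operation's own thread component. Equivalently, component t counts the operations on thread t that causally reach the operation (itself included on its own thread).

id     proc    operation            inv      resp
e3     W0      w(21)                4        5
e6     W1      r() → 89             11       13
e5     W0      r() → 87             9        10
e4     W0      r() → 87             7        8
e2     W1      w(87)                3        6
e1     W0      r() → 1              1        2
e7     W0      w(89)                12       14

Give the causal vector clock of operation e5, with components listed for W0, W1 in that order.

no predecessors for e2 (invoked 3): W1 increments from zero → (0, 1)
no predecessors for e1 (invoked 1): W0 increments from zero → (1, 0)
merge at e3 (invoked 4): VC(e1)=(1, 0), own-thread bump on W0 → (2, 0)
merge at e4 (invoked 7): VC(e2)=(0, 1), VC(e3)=(2, 0), own-thread bump on W0 → (3, 1)
merge at e5 (invoked 9): VC(e2)=(0, 1), VC(e4)=(3, 1), own-thread bump on W0 → (4, 1)
merge at e7 (invoked 12): VC(e5)=(4, 1), own-thread bump on W0 → (5, 1)
merge at e6 (invoked 11): VC(e2)=(0, 1), VC(e7)=(5, 1), own-thread bump on W1 → (5, 2)
target: VC(e5) = (4, 1)

(4, 1)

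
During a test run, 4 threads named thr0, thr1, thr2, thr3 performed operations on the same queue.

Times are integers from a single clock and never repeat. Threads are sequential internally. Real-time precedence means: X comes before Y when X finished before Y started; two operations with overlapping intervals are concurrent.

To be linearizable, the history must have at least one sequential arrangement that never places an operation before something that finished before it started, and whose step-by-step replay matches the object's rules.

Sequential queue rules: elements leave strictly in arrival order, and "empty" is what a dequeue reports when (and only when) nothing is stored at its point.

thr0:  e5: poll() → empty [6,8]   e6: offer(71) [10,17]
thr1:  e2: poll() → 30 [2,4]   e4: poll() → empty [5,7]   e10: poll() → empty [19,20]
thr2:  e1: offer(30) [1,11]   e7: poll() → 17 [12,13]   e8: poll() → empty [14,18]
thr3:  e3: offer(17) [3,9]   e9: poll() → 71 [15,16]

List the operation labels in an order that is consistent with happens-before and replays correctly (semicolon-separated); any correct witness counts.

e1; e2; e4; e5; e3; e6; e7; e9; e8; e10

after step 1 (e1 offer(30)): queue <30>
after step 2 (e2 poll() → 30): queue <>
after step 3 (e4 poll() → empty): queue <>
after step 4 (e5 poll() → empty): queue <>
after step 5 (e3 offer(17)): queue <17>
after step 6 (e6 offer(71)): queue <17,71>
after step 7 (e7 poll() → 17): queue <71>
after step 8 (e9 poll() → 71): queue <>
after step 9 (e8 poll() → empty): queue <>
after step 10 (e10 poll() → empty): queue <>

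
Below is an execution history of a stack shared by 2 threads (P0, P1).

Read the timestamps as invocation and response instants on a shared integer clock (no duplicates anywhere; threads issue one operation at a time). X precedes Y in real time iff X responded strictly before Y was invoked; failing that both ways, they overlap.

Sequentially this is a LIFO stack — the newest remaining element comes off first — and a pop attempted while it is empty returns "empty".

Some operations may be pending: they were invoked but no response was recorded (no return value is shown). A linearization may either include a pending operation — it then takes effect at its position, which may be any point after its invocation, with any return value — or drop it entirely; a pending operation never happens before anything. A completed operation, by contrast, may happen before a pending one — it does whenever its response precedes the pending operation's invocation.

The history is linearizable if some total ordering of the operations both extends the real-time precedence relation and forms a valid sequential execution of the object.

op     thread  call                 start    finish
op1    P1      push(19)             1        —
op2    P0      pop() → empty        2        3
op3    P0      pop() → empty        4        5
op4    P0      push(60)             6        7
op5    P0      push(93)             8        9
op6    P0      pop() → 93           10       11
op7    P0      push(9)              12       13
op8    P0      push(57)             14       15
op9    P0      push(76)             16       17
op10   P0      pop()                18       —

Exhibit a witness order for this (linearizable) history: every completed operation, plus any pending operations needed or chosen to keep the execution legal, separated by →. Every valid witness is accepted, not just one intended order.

1. op2 pop() → empty, leaving stack <>
2. op3 pop() → empty, leaving stack <>
3. op1 push(19) (pending, included), leaving stack <19>
4. op4 push(60), leaving stack <19,60>
5. op5 push(93), leaving stack <19,60,93>
6. op6 pop() → 93, leaving stack <19,60>
7. op7 push(9), leaving stack <19,60,9>
8. op8 push(57), leaving stack <19,60,9,57>
9. op9 push(76), leaving stack <19,60,9,57,76>

op2 → op3 → op1 → op4 → op5 → op6 → op7 → op8 → op9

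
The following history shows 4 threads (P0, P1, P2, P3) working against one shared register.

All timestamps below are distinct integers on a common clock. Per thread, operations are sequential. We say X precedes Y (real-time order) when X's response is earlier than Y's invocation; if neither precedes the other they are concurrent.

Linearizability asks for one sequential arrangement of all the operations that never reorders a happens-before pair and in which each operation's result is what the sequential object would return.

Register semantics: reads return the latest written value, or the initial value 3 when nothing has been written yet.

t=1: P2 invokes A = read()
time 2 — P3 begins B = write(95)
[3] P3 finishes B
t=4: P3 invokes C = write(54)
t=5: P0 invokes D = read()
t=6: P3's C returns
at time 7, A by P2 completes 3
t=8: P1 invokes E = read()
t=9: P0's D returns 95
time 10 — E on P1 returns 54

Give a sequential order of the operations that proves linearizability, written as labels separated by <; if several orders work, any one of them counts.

A < B < D < C < E

after step 1 (A read() → 3): value 3
after step 2 (B write(95)): value 95
after step 3 (D read() → 95): value 95
after step 4 (C write(54)): value 54
after step 5 (E read() → 54): value 54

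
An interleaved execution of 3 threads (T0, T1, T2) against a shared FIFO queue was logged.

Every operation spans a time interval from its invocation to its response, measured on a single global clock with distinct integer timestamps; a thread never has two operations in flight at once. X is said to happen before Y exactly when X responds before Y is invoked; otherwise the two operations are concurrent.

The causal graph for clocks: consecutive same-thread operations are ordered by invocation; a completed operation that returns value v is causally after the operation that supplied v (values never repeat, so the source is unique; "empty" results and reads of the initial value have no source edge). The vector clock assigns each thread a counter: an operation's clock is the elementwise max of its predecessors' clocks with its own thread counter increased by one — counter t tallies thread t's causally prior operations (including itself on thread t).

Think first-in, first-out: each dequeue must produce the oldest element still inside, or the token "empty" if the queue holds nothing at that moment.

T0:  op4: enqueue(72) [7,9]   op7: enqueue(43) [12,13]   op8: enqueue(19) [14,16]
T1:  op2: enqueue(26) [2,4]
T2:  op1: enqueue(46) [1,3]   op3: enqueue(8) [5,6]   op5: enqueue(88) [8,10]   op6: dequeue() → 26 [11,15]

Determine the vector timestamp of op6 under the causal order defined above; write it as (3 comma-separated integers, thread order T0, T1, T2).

op1 (invocation 1): nothing precedes it; T2's component alone gives (0, 0, 1)
op2 (invocation 2): nothing precedes it; T1's component alone gives (0, 1, 0)
op4 (invocation 7): nothing precedes it; T0's component alone gives (1, 0, 0)
invoked at 5, op3 merges VC(op1)=(0, 0, 1) and bumps T2's slot → (0, 0, 2)
invoked at 12, op7 merges VC(op4)=(1, 0, 0) and bumps T0's slot → (2, 0, 0)
invoked at 8, op5 merges VC(op3)=(0, 0, 2) and bumps T2's slot → (0, 0, 3)
invoked at 14, op8 merges VC(op7)=(2, 0, 0) and bumps T0's slot → (3, 0, 0)
invoked at 11, op6 merges VC(op2)=(0, 1, 0), VC(op5)=(0, 0, 3) and bumps T2's slot → (0, 1, 4)
target: VC(op6) = (0, 1, 4)

(0, 1, 4)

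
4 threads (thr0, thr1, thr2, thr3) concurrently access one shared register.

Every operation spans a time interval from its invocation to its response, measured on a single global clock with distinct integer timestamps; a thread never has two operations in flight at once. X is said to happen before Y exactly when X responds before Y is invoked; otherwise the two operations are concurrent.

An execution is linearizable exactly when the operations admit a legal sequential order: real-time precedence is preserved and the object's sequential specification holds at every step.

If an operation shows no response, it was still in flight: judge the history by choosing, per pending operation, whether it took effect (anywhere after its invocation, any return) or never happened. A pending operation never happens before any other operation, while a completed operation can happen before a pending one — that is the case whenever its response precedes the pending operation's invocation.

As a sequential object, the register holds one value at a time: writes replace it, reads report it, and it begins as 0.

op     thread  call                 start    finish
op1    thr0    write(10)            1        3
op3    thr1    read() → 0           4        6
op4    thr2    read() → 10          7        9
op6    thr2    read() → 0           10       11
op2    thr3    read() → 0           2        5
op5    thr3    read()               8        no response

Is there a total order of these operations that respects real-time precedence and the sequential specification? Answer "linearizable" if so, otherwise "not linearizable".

not linearizable

prefix check: 1..5 passes, 1..6 fails once op3's time-6 response joins
3 completed operations, 3 real-time-consistent orders — every register replay fails
for example op1, op2, op3 fails at step 2: op2 read() → 0 is not legal there
for example op1, op3, op2 fails at step 2: op3 read() → 0 is not legal there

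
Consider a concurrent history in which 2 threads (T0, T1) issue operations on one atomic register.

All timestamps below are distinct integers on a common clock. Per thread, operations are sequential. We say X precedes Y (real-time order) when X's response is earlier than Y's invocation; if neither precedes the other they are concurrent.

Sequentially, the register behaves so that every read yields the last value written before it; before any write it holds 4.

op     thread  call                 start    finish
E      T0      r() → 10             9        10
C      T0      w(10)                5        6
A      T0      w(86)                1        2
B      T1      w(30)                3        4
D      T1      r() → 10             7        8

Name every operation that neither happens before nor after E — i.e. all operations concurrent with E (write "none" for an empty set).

concurrent with E ([9,10]): every op whose interval crosses 9..10
A [1,2]: before
B [3,4]: before
C [5,6]: before
D [7,8]: before

none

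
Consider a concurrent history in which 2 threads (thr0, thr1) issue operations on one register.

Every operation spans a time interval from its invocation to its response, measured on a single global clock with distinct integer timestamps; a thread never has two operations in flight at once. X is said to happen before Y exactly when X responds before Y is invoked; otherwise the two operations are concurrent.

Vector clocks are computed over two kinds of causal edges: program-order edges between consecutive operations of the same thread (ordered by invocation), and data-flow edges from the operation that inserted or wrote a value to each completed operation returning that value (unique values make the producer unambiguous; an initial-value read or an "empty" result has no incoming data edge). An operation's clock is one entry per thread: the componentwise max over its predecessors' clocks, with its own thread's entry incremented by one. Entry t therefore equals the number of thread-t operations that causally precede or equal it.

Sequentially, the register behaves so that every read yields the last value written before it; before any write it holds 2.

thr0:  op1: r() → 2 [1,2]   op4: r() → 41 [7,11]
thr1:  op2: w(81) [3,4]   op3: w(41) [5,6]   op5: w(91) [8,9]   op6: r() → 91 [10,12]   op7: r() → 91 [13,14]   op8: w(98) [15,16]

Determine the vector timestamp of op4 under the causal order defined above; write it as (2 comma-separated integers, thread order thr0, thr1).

(2, 2)

op2, invoked 3, has no incoming edges; only thr1's bump applies → (0, 1)
op1, invoked 1, has no incoming edges; only thr0's bump applies → (1, 0)
op3, invoked 5, takes VC(op2)=(0, 1) under max, adds 1 for thr1 → (0, 2)
op5, invoked 8, takes VC(op3)=(0, 2) under max, adds 1 for thr1 → (0, 3)
op6, invoked 10, takes VC(op5)=(0, 3) under max, adds 1 for thr1 → (0, 4)
op4, invoked 7, takes VC(op1)=(1, 0), VC(op3)=(0, 2) under max, adds 1 for thr0 → (2, 2)
op7, invoked 13, takes VC(op5)=(0, 3), VC(op6)=(0, 4) under max, adds 1 for thr1 → (0, 5)
op8, invoked 15, takes VC(op7)=(0, 5) under max, adds 1 for thr1 → (0, 6)
target: VC(op4) = (2, 2)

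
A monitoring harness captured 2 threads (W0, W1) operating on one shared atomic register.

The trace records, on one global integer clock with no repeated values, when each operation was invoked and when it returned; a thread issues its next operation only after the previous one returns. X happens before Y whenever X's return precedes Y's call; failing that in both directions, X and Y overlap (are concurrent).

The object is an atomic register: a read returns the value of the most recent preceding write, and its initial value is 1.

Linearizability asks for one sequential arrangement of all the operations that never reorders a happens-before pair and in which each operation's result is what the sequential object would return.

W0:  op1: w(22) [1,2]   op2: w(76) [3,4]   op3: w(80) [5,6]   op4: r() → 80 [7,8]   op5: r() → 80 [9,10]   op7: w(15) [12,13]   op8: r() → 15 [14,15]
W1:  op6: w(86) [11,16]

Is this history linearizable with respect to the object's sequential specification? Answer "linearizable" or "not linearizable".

a witness: op1, op2, op3, op4, op5, op6, op7, op8
1. op1 w(22), leaving value 22
2. op2 w(76), leaving value 76
3. op3 w(80), leaving value 80
4. op4 r() → 80, leaving value 80
5. op5 r() → 80, leaving value 80
6. op6 w(86), leaving value 86
7. op7 w(15), leaving value 15
8. op8 r() → 15, leaving value 15

linearizable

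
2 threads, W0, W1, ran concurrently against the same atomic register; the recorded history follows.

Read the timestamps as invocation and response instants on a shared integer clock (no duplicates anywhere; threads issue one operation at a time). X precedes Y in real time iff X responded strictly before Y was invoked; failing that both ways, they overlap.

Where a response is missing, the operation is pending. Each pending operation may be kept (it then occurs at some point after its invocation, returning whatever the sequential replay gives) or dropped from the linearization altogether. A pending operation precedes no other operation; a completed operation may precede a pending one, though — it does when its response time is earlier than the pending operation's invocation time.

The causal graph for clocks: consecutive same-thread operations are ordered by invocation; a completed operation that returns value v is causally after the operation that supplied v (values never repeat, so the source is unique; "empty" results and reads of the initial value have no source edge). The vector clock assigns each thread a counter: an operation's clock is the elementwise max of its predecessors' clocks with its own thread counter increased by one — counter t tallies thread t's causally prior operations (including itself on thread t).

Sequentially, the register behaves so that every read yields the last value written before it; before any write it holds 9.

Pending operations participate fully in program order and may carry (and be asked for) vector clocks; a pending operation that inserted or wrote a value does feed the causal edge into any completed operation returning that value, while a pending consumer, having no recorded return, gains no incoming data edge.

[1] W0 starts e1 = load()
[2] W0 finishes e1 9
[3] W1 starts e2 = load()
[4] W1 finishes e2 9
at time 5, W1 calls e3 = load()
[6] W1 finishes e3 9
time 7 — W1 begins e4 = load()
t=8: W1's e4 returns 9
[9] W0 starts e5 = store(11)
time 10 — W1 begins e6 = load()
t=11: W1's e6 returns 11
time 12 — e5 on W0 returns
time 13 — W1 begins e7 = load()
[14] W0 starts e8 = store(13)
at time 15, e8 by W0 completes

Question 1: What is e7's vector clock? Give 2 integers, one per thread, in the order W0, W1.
(2, 5)

root op e2, invoked 3: fresh clock plus W1's own tick → (0, 1)
root op e1, invoked 1: fresh clock plus W0's own tick → (1, 0)
e3 (invocation 5): componentwise max over VC(e2)=(0, 1), +1 at W1, giving (0, 2)
e5 (invocation 9): componentwise max over VC(e1)=(1, 0), +1 at W0, giving (2, 0)
e4 (invocation 7): componentwise max over VC(e3)=(0, 2), +1 at W1, giving (0, 3)
e8 (invocation 14): componentwise max over VC(e5)=(2, 0), +1 at W0, giving (3, 0)
e6 (invocation 10): componentwise max over VC(e4)=(0, 3), VC(e5)=(2, 0), +1 at W1, giving (2, 4)
e7 (invocation 13): componentwise max over VC(e6)=(2, 4), +1 at W1, giving (2, 5)
target: VC(e7) = (2, 5)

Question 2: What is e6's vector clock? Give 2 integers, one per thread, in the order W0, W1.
(2, 4)

e2 (invocation 3): nothing precedes it; W1's component alone gives (0, 1)
e1 (invocation 1): nothing precedes it; W0's component alone gives (1, 0)
invoked at 5, e3 merges VC(e2)=(0, 1) and bumps W1's slot → (0, 2)
invoked at 9, e5 merges VC(e1)=(1, 0) and bumps W0's slot → (2, 0)
invoked at 7, e4 merges VC(e3)=(0, 2) and bumps W1's slot → (0, 3)
invoked at 14, e8 merges VC(e5)=(2, 0) and bumps W0's slot → (3, 0)
invoked at 10, e6 merges VC(e4)=(0, 3), VC(e5)=(2, 0) and bumps W1's slot → (2, 4)
invoked at 13, e7 merges VC(e6)=(2, 4) and bumps W1's slot → (2, 5)
target: VC(e6) = (2, 4)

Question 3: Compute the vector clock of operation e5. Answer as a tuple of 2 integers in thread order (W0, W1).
(2, 0)

VC(e2, invoked at 3): no causal predecessors; +1 on W1 → (0, 1)
VC(e1, invoked at 1): no causal predecessors; +1 on W0 → (1, 0)
from VC(e2)=(0, 1), e3 (invoked 5) maxes components and bumps W1 → (0, 2)
from VC(e1)=(1, 0), e5 (invoked 9) maxes components and bumps W0 → (2, 0)
from VC(e3)=(0, 2), e4 (invoked 7) maxes components and bumps W1 → (0, 3)
from VC(e5)=(2, 0), e8 (invoked 14) maxes components and bumps W0 → (3, 0)
from VC(e4)=(0, 3), VC(e5)=(2, 0), e6 (invoked 10) maxes components and bumps W1 → (2, 4)
from VC(e6)=(2, 4), e7 (invoked 13) maxes components and bumps W1 → (2, 5)
target: VC(e5) = (2, 0)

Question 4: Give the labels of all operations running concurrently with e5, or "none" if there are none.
e6

concurrent with e5 ([9,12]): every op whose interval crosses 9..12
e1 [1,2]: before
e2 [3,4]: before
e3 [5,6]: before
e4 [7,8]: before
e6 [10,11]: concurrent
e7 [13,…): after
e8 [14,15]: after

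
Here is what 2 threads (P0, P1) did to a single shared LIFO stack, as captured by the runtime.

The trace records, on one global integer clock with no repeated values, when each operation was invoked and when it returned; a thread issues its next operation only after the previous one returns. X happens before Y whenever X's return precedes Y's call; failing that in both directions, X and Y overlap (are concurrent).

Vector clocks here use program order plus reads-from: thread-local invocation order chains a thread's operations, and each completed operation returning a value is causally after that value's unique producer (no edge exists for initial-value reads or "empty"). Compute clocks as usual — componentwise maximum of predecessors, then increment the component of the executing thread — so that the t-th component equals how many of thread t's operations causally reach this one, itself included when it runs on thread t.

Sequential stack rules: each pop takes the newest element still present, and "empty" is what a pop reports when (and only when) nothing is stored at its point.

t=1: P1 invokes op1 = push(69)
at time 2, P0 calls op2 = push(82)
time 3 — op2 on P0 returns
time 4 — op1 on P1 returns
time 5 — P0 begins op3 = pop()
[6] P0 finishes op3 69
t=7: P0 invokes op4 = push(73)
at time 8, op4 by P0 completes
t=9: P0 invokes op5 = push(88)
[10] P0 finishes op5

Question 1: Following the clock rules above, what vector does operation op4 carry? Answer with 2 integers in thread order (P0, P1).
(3, 1)

VC(op1, invoked at 1): no causal predecessors; +1 on P1 → (0, 1)
VC(op2, invoked at 2): no causal predecessors; +1 on P0 → (1, 0)
merge at op3 (invoked 5): VC(op1)=(0, 1), VC(op2)=(1, 0), own-thread bump on P0 → (2, 1)
merge at op4 (invoked 7): VC(op3)=(2, 1), own-thread bump on P0 → (3, 1)
merge at op5 (invoked 9): VC(op4)=(3, 1), own-thread bump on P0 → (4, 1)
target: VC(op4) = (3, 1)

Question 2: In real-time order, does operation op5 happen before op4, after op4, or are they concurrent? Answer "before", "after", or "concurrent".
after

op5 spans [9,10], op4 spans [7,8]
resp(op4)=8 < inv(op5)=9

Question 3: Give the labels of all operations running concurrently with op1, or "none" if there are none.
op2

op1 spans [1,4]: anything still running between times 1 and 4 counts as concurrent
op2 [2,3]: concurrent
op3 [5,6]: after
op4 [7,8]: after
op5 [9,10]: after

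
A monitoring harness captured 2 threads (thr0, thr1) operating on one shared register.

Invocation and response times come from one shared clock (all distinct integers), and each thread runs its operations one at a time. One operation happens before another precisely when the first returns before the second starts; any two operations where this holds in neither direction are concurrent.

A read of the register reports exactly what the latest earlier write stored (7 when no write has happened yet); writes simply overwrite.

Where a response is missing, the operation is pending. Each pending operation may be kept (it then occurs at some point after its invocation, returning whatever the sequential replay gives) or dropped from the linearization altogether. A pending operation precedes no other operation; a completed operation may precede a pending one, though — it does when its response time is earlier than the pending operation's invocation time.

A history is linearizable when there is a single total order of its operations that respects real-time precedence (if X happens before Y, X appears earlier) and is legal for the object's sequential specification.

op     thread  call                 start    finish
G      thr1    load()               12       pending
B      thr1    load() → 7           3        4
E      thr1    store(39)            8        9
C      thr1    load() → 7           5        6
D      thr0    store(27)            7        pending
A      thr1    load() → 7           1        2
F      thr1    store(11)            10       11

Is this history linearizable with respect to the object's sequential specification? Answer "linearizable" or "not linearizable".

one valid linearization: A, B, C, D, E, F
step 1: A load() → 7 — value 7
step 2: B load() → 7 — value 7
step 3: C load() → 7 — value 7
step 4: D store(27) (pending, included) — value 27
step 5: E store(39) — value 39
step 6: F store(11) — value 11

linearizable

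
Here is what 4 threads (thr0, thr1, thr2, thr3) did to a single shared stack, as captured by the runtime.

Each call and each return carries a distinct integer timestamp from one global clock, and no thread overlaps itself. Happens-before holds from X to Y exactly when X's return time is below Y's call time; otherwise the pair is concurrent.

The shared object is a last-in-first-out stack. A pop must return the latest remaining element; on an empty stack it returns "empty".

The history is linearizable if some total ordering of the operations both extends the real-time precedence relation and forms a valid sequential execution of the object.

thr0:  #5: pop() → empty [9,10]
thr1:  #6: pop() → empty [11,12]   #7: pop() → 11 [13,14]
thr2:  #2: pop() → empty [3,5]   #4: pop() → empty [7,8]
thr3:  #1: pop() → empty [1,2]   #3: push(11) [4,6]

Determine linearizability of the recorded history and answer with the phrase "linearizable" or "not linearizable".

not linearizable

the violation lands at event 8, #4's response at time 8: events 1..7 linearize, events 1..8 do not
4 completed operations, 2 real-time-consistent orders — every stack replay fails
take #1, #2, #3, #4: step 4 already fails, because #4 pop() → empty cannot occur there
take #1, #3, #2, #4: step 3 already fails, because #2 pop() → empty cannot occur there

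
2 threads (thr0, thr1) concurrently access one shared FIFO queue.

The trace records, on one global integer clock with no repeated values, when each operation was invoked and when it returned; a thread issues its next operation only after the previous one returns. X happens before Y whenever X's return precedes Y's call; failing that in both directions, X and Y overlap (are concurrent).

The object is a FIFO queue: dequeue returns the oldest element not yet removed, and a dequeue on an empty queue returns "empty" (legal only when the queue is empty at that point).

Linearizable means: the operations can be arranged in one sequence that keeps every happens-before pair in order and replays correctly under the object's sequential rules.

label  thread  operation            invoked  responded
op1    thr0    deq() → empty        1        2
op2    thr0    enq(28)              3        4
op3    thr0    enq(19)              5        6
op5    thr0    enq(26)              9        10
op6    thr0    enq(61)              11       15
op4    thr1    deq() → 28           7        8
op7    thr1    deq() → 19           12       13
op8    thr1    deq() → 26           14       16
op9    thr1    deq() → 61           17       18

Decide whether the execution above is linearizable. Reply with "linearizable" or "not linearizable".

witness order: op1, op2, op3, op4, op5, op6, op7, op8, op9
step 1: op1 deq() → empty — queue <>
step 2: op2 enq(28) — queue <28>
step 3: op3 enq(19) — queue <28,19>
step 4: op4 deq() → 28 — queue <19>
step 5: op5 enq(26) — queue <19,26>
step 6: op6 enq(61) — queue <19,26,61>
step 7: op7 deq() → 19 — queue <26,61>
step 8: op8 deq() → 26 — queue <61>
step 9: op9 deq() → 61 — queue <>

linearizable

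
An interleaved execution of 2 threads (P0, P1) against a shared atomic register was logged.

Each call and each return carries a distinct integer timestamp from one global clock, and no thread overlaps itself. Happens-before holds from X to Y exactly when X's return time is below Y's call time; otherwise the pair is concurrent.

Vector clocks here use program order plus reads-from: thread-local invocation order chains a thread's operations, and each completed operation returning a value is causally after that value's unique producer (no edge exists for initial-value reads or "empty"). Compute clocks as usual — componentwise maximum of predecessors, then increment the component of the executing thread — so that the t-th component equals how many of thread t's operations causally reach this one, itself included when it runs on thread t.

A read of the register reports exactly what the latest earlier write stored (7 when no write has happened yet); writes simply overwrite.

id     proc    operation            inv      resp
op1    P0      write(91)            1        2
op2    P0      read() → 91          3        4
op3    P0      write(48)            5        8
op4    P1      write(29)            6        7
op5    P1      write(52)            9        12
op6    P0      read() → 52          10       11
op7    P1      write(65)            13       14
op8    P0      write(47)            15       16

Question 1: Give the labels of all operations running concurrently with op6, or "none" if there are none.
op6 runs from 10 to 11; window-overlapping ops are concurrent
op1 [1,2]: before
op2 [3,4]: before
op3 [5,8]: before
op4 [6,7]: before
op5 [9,12]: concurrent
op7 [13,14]: after
op8 [15,16]: after

op5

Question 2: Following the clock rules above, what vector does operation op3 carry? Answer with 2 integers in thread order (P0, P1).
no predecessors for op4 (invoked 6): P1 increments from zero → (0, 1)
no predecessors for op1 (invoked 1): P0 increments from zero → (1, 0)
invoked at 9, op5 merges VC(op4)=(0, 1) and bumps P1's slot → (0, 2)
invoked at 3, op2 merges VC(op1)=(1, 0) and bumps P0's slot → (2, 0)
invoked at 13, op7 merges VC(op5)=(0, 2) and bumps P1's slot → (0, 3)
invoked at 5, op3 merges VC(op2)=(2, 0) and bumps P0's slot → (3, 0)
invoked at 10, op6 merges VC(op3)=(3, 0), VC(op5)=(0, 2) and bumps P0's slot → (4, 2)
invoked at 15, op8 merges VC(op6)=(4, 2) and bumps P0's slot → (5, 2)
target: VC(op3) = (3, 0)

(3, 0)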